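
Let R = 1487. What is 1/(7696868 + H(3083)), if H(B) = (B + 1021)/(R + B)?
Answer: 2285/17587345432 ≈ 1.2992e-7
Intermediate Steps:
H(B) = (1021 + B)/(1487 + B) (H(B) = (B + 1021)/(1487 + B) = (1021 + B)/(1487 + B))
1/(7696868 + H(3083)) = 1/(7696868 + (1021 + 3083)/(1487 + 3083)) = 1/(7696868 + 4104/4570) = 1/(7696868 + (1/4570)*4104) = 1/(7696868 + 2052/2285) = 1/(17587345432/2285) = 2285/17587345432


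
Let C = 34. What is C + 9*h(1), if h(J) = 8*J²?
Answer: 106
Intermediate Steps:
C + 9*h(1) = 34 + 9*(8*1²) = 34 + 9*(8*1) = 34 + 9*8 = 34 + 72 = 106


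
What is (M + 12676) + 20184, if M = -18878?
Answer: 13982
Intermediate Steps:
(M + 12676) + 20184 = (-18878 + 12676) + 20184 = -6202 + 20184 = 13982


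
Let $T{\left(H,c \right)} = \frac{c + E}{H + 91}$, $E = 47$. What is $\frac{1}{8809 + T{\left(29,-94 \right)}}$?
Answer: $\frac{120}{1057033} \approx 0.00011353$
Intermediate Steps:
$T{\left(H,c \right)} = \frac{47 + c}{91 + H}$ ($T{\left(H,c \right)} = \frac{c + 47}{H + 91} = \frac{47 + c}{91 + H}$)
$\frac{1}{8809 + T{\left(29,-94 \right)}} = \frac{1}{8809 + \frac{47 - 94}{91 + 29}} = \frac{1}{8809 + \frac{1}{120} \left(-47\right)} = \frac{1}{8809 - \frac{47}{120}} = \frac{1}{\frac{1057033}{120}} = \frac{120}{1057033}$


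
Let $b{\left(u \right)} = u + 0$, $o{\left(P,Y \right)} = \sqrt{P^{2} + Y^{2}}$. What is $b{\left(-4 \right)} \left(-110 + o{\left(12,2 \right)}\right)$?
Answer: $440 - 8 \sqrt{37} \approx 391.34$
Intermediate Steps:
$b{\left(u \right)} = u$
$b{\left(-4 \right)} \left(-110 + o{\left(12,2 \right)}\right) = - 4 \left(-110 + \sqrt{12^{2} + 2^{2}}\right) = - 4 \left(-110 + \sqrt{144 + 4}\right) = - 4 \left(-110 + \sqrt{148}\right) = - 4 \left(-110 + 2 \sqrt{37}\right) = 440 - 8 \sqrt{37}$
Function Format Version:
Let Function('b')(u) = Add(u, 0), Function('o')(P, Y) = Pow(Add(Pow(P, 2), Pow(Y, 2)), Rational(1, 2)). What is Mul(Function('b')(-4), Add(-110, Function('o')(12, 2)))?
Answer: Add(440, Mul(-8, Pow(37, Rational(1, 2)))) ≈ 391.34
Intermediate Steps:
Function('b')(u) = u
Mul(Function('b')(-4), Add(-110, Function('o')(12, 2))) = Mul(-4, Add(-110, Pow(Add(Pow(12, 2), Pow(2, 2)), Rational(1, 2)))) = Mul(-4, Add(-110, Pow(Add(144, 4), Rational(1, 2)))) = Mul(-4, Add(-110, Pow(148, Rational(1, 2)))) = Mul(-4, Add(-110, Mul(2, Pow(37, Rational(1, 2))))) = Add(440, Mul(-8, Pow(37, Rational(1, 2))))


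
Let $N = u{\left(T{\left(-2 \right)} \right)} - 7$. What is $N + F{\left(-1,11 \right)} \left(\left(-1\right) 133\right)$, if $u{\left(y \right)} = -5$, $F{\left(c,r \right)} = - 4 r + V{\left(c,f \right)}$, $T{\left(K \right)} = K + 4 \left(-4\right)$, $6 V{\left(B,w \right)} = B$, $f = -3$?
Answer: $\frac{35173}{6} \approx 5862.2$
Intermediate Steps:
$V{\left(B,w \right)} = \frac{B}{6}$
$T{\left(K \right)} = -16 + K$ ($T{\left(K \right)} = K - 16 = -16 + K$)
$F{\left(c,r \right)} = - 4 r + \frac{c}{6}$
$N = -12$ ($N = -5 - 7 = -12$)
$N + F{\left(-1,11 \right)} \left(\left(-1\right) 133\right) = -12 + \left(\left(-4\right) 11 + \frac{1}{6} \left(-1\right)\right) \left(\left(-1\right) 133\right) = -12 + \left(-44 - \frac{1}{6}\right) \left(-133\right) = -12 - - \frac{35245}{6} = -12 + \frac{35245}{6} = \frac{35173}{6}$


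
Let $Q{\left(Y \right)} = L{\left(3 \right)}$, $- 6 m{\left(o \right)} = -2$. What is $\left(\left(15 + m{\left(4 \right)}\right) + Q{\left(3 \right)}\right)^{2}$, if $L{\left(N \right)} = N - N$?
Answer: $\frac{2116}{9} \approx 235.11$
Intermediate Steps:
$m{\left(o \right)} = \frac{1}{3}$ ($m{\left(o \right)} = \left(- \frac{1}{6}\right) \left(-2\right) = \frac{1}{3}$)
$L{\left(N \right)} = 0$
$Q{\left(Y \right)} = 0$
$\left(\left(15 + m{\left(4 \right)}\right) + Q{\left(3 \right)}\right)^{2} = \left(\left(15 + \frac{1}{3}\right) + 0\right)^{2} = \left(\frac{46}{3} + 0\right)^{2} = \left(\frac{46}{3}\right)^{2} = \frac{2116}{9}$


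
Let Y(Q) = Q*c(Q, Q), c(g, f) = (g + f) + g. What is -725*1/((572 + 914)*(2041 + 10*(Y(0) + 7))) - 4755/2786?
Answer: -3729549520/2184882889 ≈ -1.7070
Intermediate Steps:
c(g, f) = f + 2*g (c(g, f) = (f + g) + g = f + 2*g)
Y(Q) = 3*Q**2 (Y(Q) = Q*(Q + 2*Q) = Q*(3*Q) = 3*Q**2)
-725*1/((572 + 914)*(2041 + 10*(Y(0) + 7))) - 4755/2786 = -725*1/((572 + 914)*(2041 + 10*(3*0**2 + 7))) - 4755/2786 = -725*1/(1486*(2041 + 10*(3*0 + 7))) - 4755*1/2786 = -725*1/(1486*(2041 + 10*(0 + 7))) - 4755/2786 = -725*1/(1486*(2041 + 10*7)) - 4755/2786 = -725*1/(1486*(2041 + 70)) - 4755/2786 = -725/(1486*2111) - 4755/2786 = -725/3136946 - 4755/2786 = -3729549520/2184882889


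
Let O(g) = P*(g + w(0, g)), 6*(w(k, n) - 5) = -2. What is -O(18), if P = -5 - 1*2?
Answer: 476/3 ≈ 158.67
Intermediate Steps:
P = -7 (P = -5 - 2 = -7)
w(k, n) = 14/3 (w(k, n) = 5 + (1/6)*(-2) = 5 - 1/3 = 14/3)
O(g) = -98/3 - 7*g (O(g) = -7*(g + 14/3) = -7*(14/3 + g) = -98/3 - 7*g)
-O(18) = -(-98/3 - 7*18) = -(-98/3 - 126) = -1*(-476/3) = 476/3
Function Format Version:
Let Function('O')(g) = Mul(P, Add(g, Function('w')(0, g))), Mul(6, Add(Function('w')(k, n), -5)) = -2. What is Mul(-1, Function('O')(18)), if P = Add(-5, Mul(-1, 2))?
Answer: Rational(476, 3) ≈ 158.67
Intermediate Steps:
P = -7 (P = Add(-5, -2) = -7)
Function('w')(k, n) = Rational(14, 3) (Function('w')(k, n) = Add(5, Mul(Rational(1, 6), -2)) = Add(5, Rational(-1, 3)) = Rational(14, 3))
Function('O')(g) = Add(Rational(-98, 3), Mul(-7, g)) (Function('O')(g) = Mul(-7, Add(g, Rational(14, 3))) = Mul(-7, Add(Rational(14, 3), g)) = Add(Rational(-98, 3), Mul(-7, g)))
Mul(-1, Function('O')(18)) = Mul(-1, Add(Rational(-98, 3), Mul(-7, 18))) = Mul(-1, Add(Rational(-98, 3), -126)) = Mul(-1, Rational(-476, 3)) = Rational(476, 3)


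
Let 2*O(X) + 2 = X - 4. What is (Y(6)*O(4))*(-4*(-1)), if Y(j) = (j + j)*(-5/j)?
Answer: 40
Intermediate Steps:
O(X) = -3 + X/2 (O(X) = -1 + (X - 4)/2 = -1 + (-4 + X)/2 = -1 + (-2 + X/2) = -3 + X/2)
Y(j) = -10 (Y(j) = (2*j)*(-5/j) = -10)
(Y(6)*O(4))*(-4*(-1)) = (-10*(-3 + (1/2)*4))*(-4*(-1)) = -10*(-3 + 2)*4 = -10*(-1)*4 = 10*4 = 40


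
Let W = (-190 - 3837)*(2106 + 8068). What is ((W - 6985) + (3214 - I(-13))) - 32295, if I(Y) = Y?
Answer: -41006751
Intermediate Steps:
W = -40970698 (W = -4027*10174 = -40970698)
((W - 6985) + (3214 - I(-13))) - 32295 = ((-40970698 - 6985) + (3214 - 1*(-13))) - 32295 = (-40977683 + (3214 + 13)) - 32295 = (-40977683 + 3227) - 32295 = -40974456 - 32295 = -41006751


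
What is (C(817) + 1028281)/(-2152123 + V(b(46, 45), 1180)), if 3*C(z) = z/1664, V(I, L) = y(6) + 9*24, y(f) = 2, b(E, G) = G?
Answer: -733311367/1534615680 ≈ -0.47785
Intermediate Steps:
V(I, L) = 218 (V(I, L) = 2 + 9*24 = 2 + 216 = 218)
C(z) = z/4992 (C(z) = (z/1664)/3 = z/4992)
(C(817) + 1028281)/(-2152123 + V(b(46, 45), 1180)) = ((1/4992)*817 + 1028281)/(-2152123 + 218) = (817/4992 + 1028281)/(-2151905) = (5133179569/4992)*(-1/2151905) = -733311367/1534615680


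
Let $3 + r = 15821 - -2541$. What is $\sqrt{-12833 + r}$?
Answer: $3 \sqrt{614} \approx 74.337$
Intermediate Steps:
$r = 18359$ ($r = -3 + \left(15821 - -2541\right) = -3 + \left(15821 + 2541\right) = -3 + 18362 = 18359$)
$\sqrt{-12833 + r} = \sqrt{-12833 + 18359} = \sqrt{5526} = 3 \sqrt{614}$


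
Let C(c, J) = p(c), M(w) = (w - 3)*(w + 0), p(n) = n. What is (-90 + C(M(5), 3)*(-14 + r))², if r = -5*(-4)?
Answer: 900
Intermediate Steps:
M(w) = w*(-3 + w) (M(w) = (-3 + w)*w = w*(-3 + w))
C(c, J) = c
r = 20
(-90 + C(M(5), 3)*(-14 + r))² = (-90 + (5*(-3 + 5))*(-14 + 20))² = (-90 + (5*2)*6)² = (-90 + 10*6)² = (-90 + 60)² = (-30)² = 900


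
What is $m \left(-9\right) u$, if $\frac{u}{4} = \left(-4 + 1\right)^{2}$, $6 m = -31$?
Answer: $1674$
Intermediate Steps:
$m = - \frac{31}{6}$ ($m = \frac{1}{6} \left(-31\right) = - \frac{31}{6} \approx -5.1667$)
$u = 36$ ($u = 4 \left(-4 + 1\right)^{2} = 4 \left(-3\right)^{2} = 4 \cdot 9 = 36$)
$m \left(-9\right) u = \left(- \frac{31}{6}\right) \left(-9\right) 36 = \frac{93}{2} \cdot 36 = 1674$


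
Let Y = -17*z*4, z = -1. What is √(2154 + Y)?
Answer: √2222 ≈ 47.138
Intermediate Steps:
Y = 68 (Y = -17*(-1)*4 = 17*4 = 68)
√(2154 + Y) = √(2154 + 68) = √2222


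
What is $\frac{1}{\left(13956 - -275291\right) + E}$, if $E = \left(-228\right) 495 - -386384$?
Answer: $\frac{1}{562771} \approx 1.7769 \cdot 10^{-6}$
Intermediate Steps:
$E = 273524$ ($E = -112860 + 386384 = 273524$)
$\frac{1}{\left(13956 - -275291\right) + E} = \frac{1}{\left(13956 - -275291\right) + 273524} = \frac{1}{\left(13956 + 275291\right) + 273524} = \frac{1}{289247 + 273524} = \frac{1}{562771}$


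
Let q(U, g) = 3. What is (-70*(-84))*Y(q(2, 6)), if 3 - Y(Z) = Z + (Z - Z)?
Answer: 0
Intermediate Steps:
Y(Z) = 3 - Z (Y(Z) = 3 - (Z + (Z - Z)) = 3 - (Z + 0) = 3 - Z)
(-70*(-84))*Y(q(2, 6)) = (-70*(-84))*(3 - 1*3) = 5880*(3 - 3) = 5880*0 = 0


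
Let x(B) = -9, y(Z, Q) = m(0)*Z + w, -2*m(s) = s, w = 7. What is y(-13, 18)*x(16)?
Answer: -63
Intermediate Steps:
m(s) = -s/2
y(Z, Q) = 7 (y(Z, Q) = (-½*0)*Z + 7 = 0*Z + 7 = 0 + 7 = 7)
y(-13, 18)*x(16) = 7*(-9) = -63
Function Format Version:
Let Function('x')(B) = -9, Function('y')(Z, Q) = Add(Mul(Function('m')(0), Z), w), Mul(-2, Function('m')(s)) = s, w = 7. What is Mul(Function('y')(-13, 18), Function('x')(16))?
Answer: -63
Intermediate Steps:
Function('m')(s) = Mul(Rational(-1, 2), s)
Function('y')(Z, Q) = 7 (Function('y')(Z, Q) = Add(Mul(Mul(Rational(-1, 2), 0), Z), 7) = Add(Mul(0, Z), 7) = Add(0, 7) = 7)
Mul(Function('y')(-13, 18), Function('x')(16)) = Mul(7, -9) = -63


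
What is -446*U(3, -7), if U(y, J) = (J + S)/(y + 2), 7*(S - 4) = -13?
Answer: 15164/35 ≈ 433.26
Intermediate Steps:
S = 15/7 (S = 4 + (⅐)*(-13) = 4 - 13/7 = 15/7 ≈ 2.1429)
U(y, J) = (15/7 + J)/(2 + y) (U(y, J) = (J + 15/7)/(y + 2) = (15/7 + J)/(2 + y))
-446*U(3, -7) = -446*(15/7 - 7)/(2 + 3) = -446*(-34)/(5*7) = -446*(-34/35) = 15164/35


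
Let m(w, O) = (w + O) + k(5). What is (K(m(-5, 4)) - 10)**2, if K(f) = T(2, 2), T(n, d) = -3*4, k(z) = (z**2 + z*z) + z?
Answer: 484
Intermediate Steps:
k(z) = z + 2*z**2 (k(z) = (z**2 + z**2) + z = 2*z**2 + z = z + 2*z**2)
T(n, d) = -12
m(w, O) = 55 + O + w (m(w, O) = (w + O) + 5*(1 + 2*5) = (O + w) + 5*(1 + 10) = (O + w) + 5*11 = (O + w) + 55 = 55 + O + w)
K(f) = -12
(K(m(-5, 4)) - 10)**2 = (-12 - 10)**2 = (-22)**2 = 484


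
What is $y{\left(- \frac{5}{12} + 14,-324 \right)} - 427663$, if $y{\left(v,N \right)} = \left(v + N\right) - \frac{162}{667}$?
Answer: $- \frac{3425501171}{8004} \approx -4.2797 \cdot 10^{5}$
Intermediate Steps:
$y{\left(v,N \right)} = - \frac{162}{667} + N + v$ ($y{\left(v,N \right)} = \left(N + v\right) - \frac{162}{667} = - \frac{162}{667} + N + v$)
$y{\left(- \frac{5}{12} + 14,-324 \right)} - 427663 = \left(- \frac{162}{667} - 324 + \left(- \frac{5}{12} + 14\right)\right) - 427663 = \left(- \frac{162}{667} - 324 + \frac{163}{12}\right) - 427663 = - \frac{2486519}{8004} - 427663 = - \frac{3425501171}{8004}$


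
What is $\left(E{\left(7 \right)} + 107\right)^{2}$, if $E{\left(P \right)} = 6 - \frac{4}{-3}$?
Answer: $\frac{117649}{9} \approx 13072.0$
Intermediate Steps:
$E{\left(P \right)} = \frac{22}{3}$ ($E{\left(P \right)} = 6 - 4 \left(- \frac{1}{3}\right) = 6 - - \frac{4}{3} = 6 + \frac{4}{3} = \frac{22}{3}$)
$\left(E{\left(7 \right)} + 107\right)^{2} = \left(\frac{22}{3} + 107\right)^{2} = \left(\frac{343}{3}\right)^{2} = \frac{117649}{9}$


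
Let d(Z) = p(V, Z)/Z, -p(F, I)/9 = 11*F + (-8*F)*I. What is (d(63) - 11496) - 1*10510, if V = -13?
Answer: -160451/7 ≈ -22922.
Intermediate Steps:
p(F, I) = -99*F + 72*F*I (p(F, I) = -9*(11*F + (-8*F)*I) = -9*(11*F - 8*F*I) = -99*F + 72*F*I)
d(Z) = (1287 - 936*Z)/Z (d(Z) = (9*(-13)*(-11 + 8*Z))/Z = (1287 - 936*Z)/Z)
(d(63) - 11496) - 1*10510 = ((-936 + 1287/63) - 11496) - 1*10510 = ((-936 + 1287*(1/63)) - 11496) - 10510 = ((-936 + 143/7) - 11496) - 10510 = (-6409/7 - 11496) - 10510 = -86881/7 - 10510 = -160451/7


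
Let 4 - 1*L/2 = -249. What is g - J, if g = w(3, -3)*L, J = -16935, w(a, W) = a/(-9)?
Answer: 50299/3 ≈ 16766.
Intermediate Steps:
L = 506 (L = 8 - 2*(-249) = 8 + 498 = 506)
w(a, W) = -a/9 (w(a, W) = a*(-⅑) = -a/9)
g = -506/3 (g = -⅑*3*506 = -⅓*506 = -506/3 ≈ -168.67)
g - J = -506/3 - 1*(-16935) = -506/3 + 16935 = 50299/3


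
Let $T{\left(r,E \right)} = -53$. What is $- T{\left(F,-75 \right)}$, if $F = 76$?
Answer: $53$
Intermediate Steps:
$- T{\left(F,-75 \right)} = \left(-1\right) \left(-53\right) = 53$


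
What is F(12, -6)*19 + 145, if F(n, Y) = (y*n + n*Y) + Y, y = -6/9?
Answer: -1489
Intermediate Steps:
y = -⅔ (y = -6*⅑ = -⅔ ≈ -0.66667)
F(n, Y) = Y - 2*n/3 + Y*n (F(n, Y) = (-2*n/3 + n*Y) + Y = (-2*n/3 + Y*n) + Y = Y - 2*n/3 + Y*n)
F(12, -6)*19 + 145 = (-6 - ⅔*12 - 6*12)*19 + 145 = (-6 - 8 - 72)*19 + 145 = -86*19 + 145 = -1634 + 145 = -1489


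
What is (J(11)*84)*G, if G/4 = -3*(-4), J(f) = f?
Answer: 44352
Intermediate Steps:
G = 48 (G = 4*(-3*(-4)) = 4*12 = 48)
(J(11)*84)*G = (11*84)*48 = 924*48 = 44352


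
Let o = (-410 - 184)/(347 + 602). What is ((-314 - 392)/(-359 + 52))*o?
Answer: -419364/291343 ≈ -1.4394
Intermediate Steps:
o = -594/949 ≈ -0.62592
((-314 - 392)/(-359 + 52))*o = ((-314 - 392)/(-359 + 52))*(-594/949) = -706/(-307)*(-594/949) = -706*(-1/307)*(-594/949) = (706/307)*(-594/949) = -419364/291343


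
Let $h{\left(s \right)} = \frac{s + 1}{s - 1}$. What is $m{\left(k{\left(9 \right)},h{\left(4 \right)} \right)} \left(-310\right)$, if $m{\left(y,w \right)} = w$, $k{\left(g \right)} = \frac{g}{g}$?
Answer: $- \frac{1550}{3} \approx -516.67$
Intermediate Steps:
$h{\left(s \right)} = \frac{1 + s}{-1 + s}$
$k{\left(g \right)} = 1$
$m{\left(k{\left(9 \right)},h{\left(4 \right)} \right)} \left(-310\right) = \frac{1 + 4}{-1 + 4} \left(-310\right) = \frac{1}{3} \cdot 5 \left(-310\right) = \frac{5}{3} \left(-310\right) = - \frac{1550}{3}$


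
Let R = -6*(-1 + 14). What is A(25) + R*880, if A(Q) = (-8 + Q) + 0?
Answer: -68623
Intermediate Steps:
A(Q) = -8 + Q
R = -78 (R = -6*13 = -78)
A(25) + R*880 = (-8 + 25) - 78*880 = 17 - 68640 = -68623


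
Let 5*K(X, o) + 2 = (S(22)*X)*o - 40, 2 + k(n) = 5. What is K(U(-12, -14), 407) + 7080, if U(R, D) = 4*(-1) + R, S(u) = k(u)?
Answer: 15822/5 ≈ 3164.4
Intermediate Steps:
k(n) = 3 (k(n) = -2 + 5 = 3)
S(u) = 3
U(R, D) = -4 + R
K(X, o) = -42/5 + 3*X*o/5 (K(X, o) = -⅖ + ((3*X)*o - 40)/5 = -⅖ + (3*X*o - 40)/5 = -⅖ + (-40 + 3*X*o)/5 = -⅖ + (-8 + 3*X*o/5) = -42/5 + 3*X*o/5)
K(U(-12, -14), 407) + 7080 = (-42/5 + (⅗)*(-4 - 12)*407) + 7080 = (-42/5 + (⅗)*(-16)*407) + 7080 = (-42/5 - 19536/5) + 7080 = -19578/5 + 7080 = 15822/5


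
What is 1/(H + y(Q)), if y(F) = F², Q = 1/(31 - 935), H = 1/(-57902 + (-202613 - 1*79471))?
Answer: -138920999488/238615 ≈ -5.8220e+5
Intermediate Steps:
H = -1/339986 (H = 1/(-57902 + (-202613 - 79471)) = 1/(-57902 - 282084) = 1/(-339986) = -1/339986 ≈ -2.9413e-6)
Q = -1/904 (Q = 1/(-904) = -1/904 ≈ -0.0011062)
1/(H + y(Q)) = 1/(-1/339986 + (-1/904)²) = 1/(-1/339986 + 1/817216) = 1/(-238615/138920999488) = -138920999488/238615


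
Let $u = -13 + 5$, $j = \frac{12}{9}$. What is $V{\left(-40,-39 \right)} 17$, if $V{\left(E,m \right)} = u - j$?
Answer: $- \frac{476}{3} \approx -158.67$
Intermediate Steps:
$j = \frac{4}{3}$ ($j = 12 \cdot \frac{1}{9} = \frac{4}{3} \approx 1.3333$)
$u = -8$
$V{\left(E,m \right)} = - \frac{28}{3}$ ($V{\left(E,m \right)} = -8 - \frac{4}{3} = - \frac{28}{3}$)
$V{\left(-40,-39 \right)} 17 = \left(- \frac{28}{3}\right) 17 = - \frac{476}{3}$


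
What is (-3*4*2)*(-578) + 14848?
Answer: 28720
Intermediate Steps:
(-3*4*2)*(-578) + 14848 = -12*2*(-578) + 14848 = -24*(-578) + 14848 = 13872 + 14848 = 28720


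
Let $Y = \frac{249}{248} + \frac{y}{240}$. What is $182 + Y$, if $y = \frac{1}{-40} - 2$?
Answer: $\frac{18153163}{99200} \approx 183.0$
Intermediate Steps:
$y = - \frac{81}{40}$ ($y = - \frac{1}{40} - 2 = - \frac{81}{40} \approx -2.025$)
$Y = \frac{98763}{99200}$ ($Y = \frac{249}{248} - \frac{81}{40 \cdot 240} = 249 \cdot \frac{1}{248} - \frac{27}{3200} = \frac{249}{248} - \frac{27}{3200} = \frac{98763}{99200} \approx 0.99559$)
$182 + Y = 182 + \frac{98763}{99200} = \frac{18153163}{99200}$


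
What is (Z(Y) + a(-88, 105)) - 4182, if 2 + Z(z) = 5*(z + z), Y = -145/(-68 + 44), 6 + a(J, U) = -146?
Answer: -51307/12 ≈ -4275.6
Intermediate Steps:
a(J, U) = -152 (a(J, U) = -6 - 146 = -152)
Y = 145/24 (Y = -145/(-24) = -145*(-1/24) = 145/24 ≈ 6.0417)
Z(z) = -2 + 10*z (Z(z) = -2 + 5*(z + z) = -2 + 5*(2*z) = -2 + 10*z)
(Z(Y) + a(-88, 105)) - 4182 = ((-2 + 10*(145/24)) - 152) - 4182 = ((-2 + 725/12) - 152) - 4182 = (701/12 - 152) - 4182 = -1123/12 - 4182 = -51307/12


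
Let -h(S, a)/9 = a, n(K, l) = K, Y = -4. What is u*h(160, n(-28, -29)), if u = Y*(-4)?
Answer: 4032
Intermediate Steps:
u = 16 (u = -4*(-4) = 16)
h(S, a) = -9*a
u*h(160, n(-28, -29)) = 16*(-9*(-28)) = 16*252 = 4032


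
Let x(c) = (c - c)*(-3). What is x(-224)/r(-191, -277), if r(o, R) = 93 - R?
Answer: 0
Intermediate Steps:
x(c) = 0 (x(c) = 0*(-3) = 0)
x(-224)/r(-191, -277) = 0/(93 - 1*(-277)) = 0/(93 + 277) = 0/370 = 0*(1/370) = 0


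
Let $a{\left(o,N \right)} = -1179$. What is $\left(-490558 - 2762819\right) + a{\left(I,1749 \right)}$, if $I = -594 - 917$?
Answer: $-3254556$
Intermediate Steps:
$I = -1511$ ($I = -594 - 917 = -1511$)
$\left(-490558 - 2762819\right) + a{\left(I,1749 \right)} = \left(-490558 - 2762819\right) - 1179 = -3253377 - 1179 = -3254556$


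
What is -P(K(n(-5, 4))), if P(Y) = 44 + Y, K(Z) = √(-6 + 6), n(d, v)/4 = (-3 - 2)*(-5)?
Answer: -44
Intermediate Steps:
n(d, v) = 100 (n(d, v) = 4*((-3 - 2)*(-5)) = 4*(-5*(-5)) = 4*25 = 100)
K(Z) = 0 (K(Z) = √0 = 0)
-P(K(n(-5, 4))) = -(44 + 0) = -1*44 = -44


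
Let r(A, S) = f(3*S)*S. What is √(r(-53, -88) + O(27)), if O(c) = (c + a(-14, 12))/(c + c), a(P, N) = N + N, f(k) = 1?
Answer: I*√3134/6 ≈ 9.3304*I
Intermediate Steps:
a(P, N) = 2*N
r(A, S) = S (r(A, S) = 1*S = S)
O(c) = (24 + c)/(2*c) (O(c) = (c + 2*12)/(c + c) = (c + 24)/((2*c)) = (24 + c)*(1/(2*c)) = (24 + c)/(2*c))
√(r(-53, -88) + O(27)) = √(-88 + (½)*(24 + 27)/27) = √(-88 + (½)*(1/27)*51) = √(-88 + 17/18) = √(-1567/18) = I*√3134/6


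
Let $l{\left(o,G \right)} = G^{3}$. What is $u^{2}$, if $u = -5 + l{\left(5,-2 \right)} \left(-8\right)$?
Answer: $3481$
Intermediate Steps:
$u = 59$ ($u = -5 + \left(-2\right)^{3} \left(-8\right) = -5 - -64 = -5 + 64 = 59$)
$u^{2} = 59^{2} = 3481$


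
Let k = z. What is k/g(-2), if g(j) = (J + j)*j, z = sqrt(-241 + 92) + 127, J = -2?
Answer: 127/8 + I*sqrt(149)/8 ≈ 15.875 + 1.5258*I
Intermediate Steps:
z = 127 + I*sqrt(149) (z = sqrt(-149) + 127 = I*sqrt(149) + 127 = 127 + I*sqrt(149) ≈ 127.0 + 12.207*I)
k = 127 + I*sqrt(149) ≈ 127.0 + 12.207*I
g(j) = j*(-2 + j) (g(j) = (-2 + j)*j = j*(-2 + j))
k/g(-2) = (127 + I*sqrt(149))/((-2*(-2 - 2))) = (127 + I*sqrt(149))/((-2*(-4))) = (127 + I*sqrt(149))/8 = (127 + I*sqrt(149))*(1/8) = 127/8 + I*sqrt(149)/8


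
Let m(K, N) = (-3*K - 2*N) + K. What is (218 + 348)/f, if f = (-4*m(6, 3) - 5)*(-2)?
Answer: -283/67 ≈ -4.2239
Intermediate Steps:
m(K, N) = -2*K - 2*N
f = -134 (f = (-4*(-2*6 - 2*3) - 5)*(-2) = (-4*(-12 - 6) - 5)*(-2) = (-4*(-18) - 5)*(-2) = (72 - 5)*(-2) = 67*(-2) = -134)
(218 + 348)/f = (218 + 348)/(-134) = 566*(-1/134) = -283/67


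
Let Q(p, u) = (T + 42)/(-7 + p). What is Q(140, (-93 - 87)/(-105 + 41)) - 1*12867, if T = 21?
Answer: -244464/19 ≈ -12867.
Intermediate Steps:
Q(p, u) = 63/(-7 + p) (Q(p, u) = (21 + 42)/(-7 + p) = 63/(-7 + p))
Q(140, (-93 - 87)/(-105 + 41)) - 1*12867 = 63/(-7 + 140) - 1*12867 = 63/133 - 12867 = 63*(1/133) - 12867 = 9/19 - 12867 = -244464/19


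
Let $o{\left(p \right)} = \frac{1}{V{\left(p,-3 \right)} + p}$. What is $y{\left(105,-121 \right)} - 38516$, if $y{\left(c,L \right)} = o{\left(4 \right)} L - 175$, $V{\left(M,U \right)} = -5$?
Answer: $-38570$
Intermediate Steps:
$o{\left(p \right)} = \frac{1}{-5 + p}$
$y{\left(c,L \right)} = -175 - L$ ($y{\left(c,L \right)} = \frac{L}{-5 + 4} - 175 = \frac{L}{-1} - 175 = - L - 175 = -175 - L$)
$y{\left(105,-121 \right)} - 38516 = \left(-175 - -121\right) - 38516 = \left(-175 + 121\right) - 38516 = -54 - 38516 = -38570$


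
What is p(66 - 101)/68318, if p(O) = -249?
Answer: -249/68318 ≈ -0.0036447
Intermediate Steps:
p(66 - 101)/68318 = -249/68318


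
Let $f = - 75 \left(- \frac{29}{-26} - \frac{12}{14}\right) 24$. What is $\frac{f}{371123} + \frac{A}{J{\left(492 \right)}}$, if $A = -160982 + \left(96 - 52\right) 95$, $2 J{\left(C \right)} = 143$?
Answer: $- \frac{814700066344}{371494123} \approx -2193.0$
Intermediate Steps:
$J{\left(C \right)} = \frac{143}{2}$ ($J{\left(C \right)} = \frac{1}{2} \cdot 143 = \frac{143}{2}$)
$A = -156802$ ($A = -160982 + 44 \cdot 95 = -160982 + 4180 = -156802$)
$f = - \frac{42300}{91}$ ($f = - 75 \left(\left(-29\right) \left(- \frac{1}{26}\right) - \frac{6}{7}\right) 24 = - 75 \left(\frac{29}{26} - \frac{6}{7}\right) 24 = \left(-75\right) \frac{47}{182} \cdot 24 = \left(- \frac{3525}{182}\right) 24 = - \frac{42300}{91} \approx -464.83$)
$\frac{f}{371123} + \frac{A}{J{\left(492 \right)}} = - \frac{42300}{91 \cdot 371123} - \frac{156802}{\frac{143}{2}} = \left(- \frac{42300}{91}\right) \frac{1}{371123} - \frac{313604}{143} = - \frac{42300}{33772193} - \frac{313604}{143} = - \frac{814700066344}{371494123}$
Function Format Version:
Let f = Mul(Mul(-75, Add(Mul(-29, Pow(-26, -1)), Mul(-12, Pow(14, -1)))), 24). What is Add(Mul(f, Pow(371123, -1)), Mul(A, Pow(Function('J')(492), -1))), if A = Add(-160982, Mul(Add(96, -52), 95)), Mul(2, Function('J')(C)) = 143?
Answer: Rational(-814700066344, 371494123) ≈ -2193.0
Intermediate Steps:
Function('J')(C) = Rational(143, 2) (Function('J')(C) = Mul(Rational(1, 2), 143) = Rational(143, 2))
A = -156802 (A = Add(-160982, Mul(44, 95)) = Add(-160982, 4180) = -156802)
f = Rational(-42300, 91) (f = Mul(Mul(-75, Add(Mul(-29, Rational(-1, 26)), Mul(-12, Rational(1, 14)))), 24) = Mul(Mul(-75, Add(Rational(29, 26), Rational(-6, 7))), 24) = Mul(Mul(-75, Rational(47, 182)), 24) = Mul(Rational(-3525, 182), 24) = Rational(-42300, 91) ≈ -464.83)
Add(Mul(f, Pow(371123, -1)), Mul(A, Pow(Function('J')(492), -1))) = Add(Mul(Rational(-42300, 91), Pow(371123, -1)), Mul(-156802, Pow(Rational(143, 2), -1))) = Add(Mul(Rational(-42300, 91), Rational(1, 371123)), Mul(-156802, Rational(2, 143))) = Add(Rational(-42300, 33772193), Rational(-313604, 143)) = Rational(-814700066344, 371494123)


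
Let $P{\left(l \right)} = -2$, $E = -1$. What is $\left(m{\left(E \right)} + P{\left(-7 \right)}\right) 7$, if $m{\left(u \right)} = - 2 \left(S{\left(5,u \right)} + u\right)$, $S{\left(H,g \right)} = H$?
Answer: $-70$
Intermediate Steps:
$m{\left(u \right)} = -10 - 2 u$ ($m{\left(u \right)} = - 2 \left(5 + u\right) = -10 - 2 u$)
$\left(m{\left(E \right)} + P{\left(-7 \right)}\right) 7 = \left(\left(-10 - -2\right) - 2\right) 7 = \left(\left(-10 + 2\right) - 2\right) 7 = \left(-8 - 2\right) 7 = \left(-10\right) 7 = -70$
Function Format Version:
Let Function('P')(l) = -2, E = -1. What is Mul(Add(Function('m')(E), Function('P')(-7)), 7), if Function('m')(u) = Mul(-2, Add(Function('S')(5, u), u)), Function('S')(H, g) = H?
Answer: -70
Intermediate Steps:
Function('m')(u) = Add(-10, Mul(-2, u)) (Function('m')(u) = Mul(-2, Add(5, u)) = Add(-10, Mul(-2, u)))
Mul(Add(Function('m')(E), Function('P')(-7)), 7) = Mul(Add(Add(-10, Mul(-2, -1)), -2), 7) = Mul(Add(Add(-10, 2), -2), 7) = Mul(Add(-8, -2), 7) = Mul(-10, 7) = -70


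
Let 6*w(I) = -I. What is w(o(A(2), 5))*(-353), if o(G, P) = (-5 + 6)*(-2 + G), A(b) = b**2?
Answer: 353/3 ≈ 117.67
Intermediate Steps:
o(G, P) = -2 + G (o(G, P) = 1*(-2 + G) = -2 + G)
w(I) = -I/6 (w(I) = (-I)/6 = -I/6)
w(o(A(2), 5))*(-353) = -(-2 + 2**2)/6*(-353) = -(-2 + 4)/6*(-353) = -1/6*2*(-353) = -1/3*(-353) = 353/3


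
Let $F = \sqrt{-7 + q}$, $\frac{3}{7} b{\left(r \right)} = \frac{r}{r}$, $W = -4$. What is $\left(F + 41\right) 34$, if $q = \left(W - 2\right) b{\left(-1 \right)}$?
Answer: $1394 + 34 i \sqrt{21} \approx 1394.0 + 155.81 i$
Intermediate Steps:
$b{\left(r \right)} = \frac{7}{3}$ ($b{\left(r \right)} = \frac{7 \frac{r}{r}}{3} = \frac{7}{3} \cdot 1 = \frac{7}{3}$)
$q = -14$ ($q = \left(-4 - 2\right) \frac{7}{3} = \left(-6\right) \frac{7}{3} = -14$)
$F = i \sqrt{21}$ ($F = \sqrt{-7 - 14} = \sqrt{-21} = i \sqrt{21} \approx 4.5826 i$)
$\left(F + 41\right) 34 = \left(i \sqrt{21} + 41\right) 34 = \left(41 + i \sqrt{21}\right) 34 = 1394 + 34 i \sqrt{21}$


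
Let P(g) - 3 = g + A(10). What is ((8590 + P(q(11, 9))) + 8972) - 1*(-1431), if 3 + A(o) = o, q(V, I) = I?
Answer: 19012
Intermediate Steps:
A(o) = -3 + o
P(g) = 10 + g (P(g) = 3 + (g + (-3 + 10)) = 3 + (g + 7) = 3 + (7 + g) = 10 + g)
((8590 + P(q(11, 9))) + 8972) - 1*(-1431) = ((8590 + (10 + 9)) + 8972) - 1*(-1431) = ((8590 + 19) + 8972) + 1431 = (8609 + 8972) + 1431 = 17581 + 1431 = 19012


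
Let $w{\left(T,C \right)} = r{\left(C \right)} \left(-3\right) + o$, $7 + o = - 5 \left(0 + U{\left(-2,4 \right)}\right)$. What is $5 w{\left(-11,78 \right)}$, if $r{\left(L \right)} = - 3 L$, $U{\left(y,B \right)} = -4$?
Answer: $3575$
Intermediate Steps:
$o = 13$ ($o = -7 - 5 \left(0 - 4\right) = -7 - -20 = -7 + 20 = 13$)
$w{\left(T,C \right)} = 13 + 9 C$ ($w{\left(T,C \right)} = - 3 C \left(-3\right) + 13 = 9 C + 13 = 13 + 9 C$)
$5 w{\left(-11,78 \right)} = 5 \left(13 + 9 \cdot 78\right) = 5 \left(13 + 702\right) = 5 \cdot 715 = 3575$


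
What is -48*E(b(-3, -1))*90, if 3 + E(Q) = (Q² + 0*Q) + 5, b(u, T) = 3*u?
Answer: -358560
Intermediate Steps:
E(Q) = 2 + Q² (E(Q) = -3 + ((Q² + 0*Q) + 5) = -3 + ((Q² + 0) + 5) = -3 + (Q² + 5) = -3 + (5 + Q²) = 2 + Q²)
-48*E(b(-3, -1))*90 = -48*(2 + (3*(-3))²)*90 = -48*(2 + (-9)²)*90 = -48*(2 + 81)*90 = -48*83*90 = -3984*90 = -358560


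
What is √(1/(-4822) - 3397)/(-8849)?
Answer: -I*√78985975370/42669878 ≈ -0.0065865*I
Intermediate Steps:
√(1/(-4822) - 3397)/(-8849) = √(-1/4822 - 3397)*(-1/8849) = √(-16380335/4822)*(-1/8849) = (I*√78985975370/4822)*(-1/8849) = -I*√78985975370/42669878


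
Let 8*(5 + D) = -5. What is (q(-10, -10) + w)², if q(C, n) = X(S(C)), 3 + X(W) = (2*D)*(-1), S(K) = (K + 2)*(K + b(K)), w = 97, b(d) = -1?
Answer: 177241/16 ≈ 11078.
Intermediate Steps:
D = -45/8 (D = -5 + (⅛)*(-5) = -5 - 5/8 = -45/8 ≈ -5.6250)
S(K) = (-1 + K)*(2 + K) (S(K) = (K + 2)*(K - 1) = (2 + K)*(-1 + K) = (-1 + K)*(2 + K))
X(W) = 33/4 (X(W) = -3 + (2*(-45/8))*(-1) = -3 - 45/4*(-1) = -3 + 45/4 = 33/4)
q(C, n) = 33/4
(q(-10, -10) + w)² = (33/4 + 97)² = (421/4)² = 177241/16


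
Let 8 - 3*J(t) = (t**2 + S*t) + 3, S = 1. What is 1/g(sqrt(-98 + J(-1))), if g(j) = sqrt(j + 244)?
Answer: sqrt(3)/sqrt(732 + 17*I*sqrt(3)) ≈ 0.06398 - 0.0012863*I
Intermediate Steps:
J(t) = 5/3 - t/3 - t**2/3 (J(t) = 8/3 - ((t**2 + 1*t) + 3)/3 = 8/3 - ((t**2 + t) + 3)/3 = 8/3 - ((t + t**2) + 3)/3 = 8/3 - (3 + t + t**2)/3 = 8/3 + (-1 - t/3 - t**2/3) = 5/3 - t/3 - t**2/3)
g(j) = sqrt(244 + j)
1/g(sqrt(-98 + J(-1))) = 1/(sqrt(244 + sqrt(-98 + (5/3 - 1/3*(-1) - 1/3*(-1)**2)))) = 1/(sqrt(244 + sqrt(-98 + (5/3 + 1/3 - 1/3*1)))) = 1/(sqrt(244 + sqrt(-98 + (5/3 + 1/3 - 1/3)))) = 1/(sqrt(244 + sqrt(-98 + 5/3))) = 1/(sqrt(244 + sqrt(-289/3))) = 1/(sqrt(244 + 17*I*sqrt(3)/3)) = 1/sqrt(244 + 17*I*sqrt(3)/3)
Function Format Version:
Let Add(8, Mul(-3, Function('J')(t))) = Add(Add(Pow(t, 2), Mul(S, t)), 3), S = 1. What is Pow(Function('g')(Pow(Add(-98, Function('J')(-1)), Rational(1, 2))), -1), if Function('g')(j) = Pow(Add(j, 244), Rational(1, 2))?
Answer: Mul(Pow(3, Rational(1, 2)), Pow(Add(732, Mul(17, I, Pow(3, Rational(1, 2)))), Rational(-1, 2))) ≈ Add(0.063980, Mul(-0.0012863, I))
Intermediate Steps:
Function('J')(t) = Add(Rational(5, 3), Mul(Rational(-1, 3), t), Mul(Rational(-1, 3), Pow(t, 2))) (Function('J')(t) = Add(Rational(8, 3), Mul(Rational(-1, 3), Add(Add(Pow(t, 2), Mul(1, t)), 3))) = Add(Rational(8, 3), Mul(Rational(-1, 3), Add(Add(Pow(t, 2), t), 3))) = Add(Rational(8, 3), Mul(Rational(-1, 3), Add(Add(t, Pow(t, 2)), 3))) = Add(Rational(8, 3), Mul(Rational(-1, 3), Add(3, t, Pow(t, 2)))) = Add(Rational(8, 3), Add(-1, Mul(Rational(-1, 3), t), Mul(Rational(-1, 3), Pow(t, 2)))) = Add(Rational(5, 3), Mul(Rational(-1, 3), t), Mul(Rational(-1, 3), Pow(t, 2))))
Function('g')(j) = Pow(Add(244, j), Rational(1, 2))
Pow(Function('g')(Pow(Add(-98, Function('J')(-1)), Rational(1, 2))), -1) = Pow(Pow(Add(244, Pow(Add(-98, Add(Rational(5, 3), Mul(Rational(-1, 3), -1), Mul(Rational(-1, 3), Pow(-1, 2)))), Rational(1, 2))), Rational(1, 2)), -1) = Pow(Pow(Add(244, Pow(Add(-98, Add(Rational(5, 3), Rational(1, 3), Mul(Rational(-1, 3), 1))), Rational(1, 2))), Rational(1, 2)), -1) = Pow(Pow(Add(244, Pow(Add(-98, Add(Rational(5, 3), Rational(1, 3), Rational(-1, 3))), Rational(1, 2))), Rational(1, 2)), -1) = Pow(Pow(Add(244, Pow(Add(-98, Rational(5, 3)), Rational(1, 2))), Rational(1, 2)), -1) = Pow(Pow(Add(244, Pow(Rational(-289, 3), Rational(1, 2))), Rational(1, 2)), -1) = Pow(Pow(Add(244, Mul(Rational(17, 3), I, Pow(3, Rational(1, 2)))), Rational(1, 2)), -1) = Pow(Add(244, Mul(Rational(17, 3), I, Pow(3, Rational(1, 2)))), Rational(-1, 2))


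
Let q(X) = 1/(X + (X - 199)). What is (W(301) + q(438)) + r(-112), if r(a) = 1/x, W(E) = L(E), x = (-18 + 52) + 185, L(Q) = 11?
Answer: 1631789/148263 ≈ 11.006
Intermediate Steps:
q(X) = 1/(-199 + 2*X) (q(X) = 1/(X + (-199 + X)) = 1/(-199 + 2*X))
x = 219 (x = 34 + 185 = 219)
W(E) = 11
r(a) = 1/219
(W(301) + q(438)) + r(-112) = (11 + 1/(-199 + 2*438)) + 1/219 = (11 + 1/(-199 + 876)) + 1/219 = (11 + 1/677) + 1/219 = 7448/677 + 1/219 = 1631789/148263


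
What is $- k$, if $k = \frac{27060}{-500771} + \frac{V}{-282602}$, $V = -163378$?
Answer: $- \frac{37083877159}{70759443071} \approx -0.52408$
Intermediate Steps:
$k = \frac{37083877159}{70759443071}$ ($k = \frac{27060}{-500771} - \frac{163378}{-282602} = 27060 \left(- \frac{1}{500771}\right) - - \frac{81689}{141301} = - \frac{27060}{500771} + \frac{81689}{141301} = \frac{37083877159}{70759443071} \approx 0.52408$)
$- k = \left(-1\right) \frac{37083877159}{70759443071} = - \frac{37083877159}{70759443071}$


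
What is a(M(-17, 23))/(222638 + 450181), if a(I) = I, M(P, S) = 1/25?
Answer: 1/16820475 ≈ 5.9451e-8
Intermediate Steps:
M(P, S) = 1/25
a(M(-17, 23))/(222638 + 450181) = 1/(25*(222638 + 450181)) = (1/25)/672819 = (1/25)*(1/672819) = 1/16820475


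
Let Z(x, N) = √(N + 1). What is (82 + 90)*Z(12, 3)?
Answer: 344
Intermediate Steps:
Z(x, N) = √(1 + N)
(82 + 90)*Z(12, 3) = (82 + 90)*√(1 + 3) = 172*√4 = 172*2 = 344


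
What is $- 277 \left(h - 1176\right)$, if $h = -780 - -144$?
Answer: $501924$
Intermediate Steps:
$h = -636$ ($h = -780 + 144 = -636$)
$- 277 \left(h - 1176\right) = - 277 \left(-636 - 1176\right) = \left(-277\right) \left(-1812\right) = 501924$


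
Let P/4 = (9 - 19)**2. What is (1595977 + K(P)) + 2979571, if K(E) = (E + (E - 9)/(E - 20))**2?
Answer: 683932148081/144400 ≈ 4.7364e+6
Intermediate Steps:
P = 400 (P = 4*(9 - 19)**2 = 4*(-10)**2 = 4*100 = 400)
K(E) = (E + (-9 + E)/(-20 + E))**2
(1595977 + K(P)) + 2979571 = (1595977 + (9 - 1*400**2 + 19*400)**2/(-20 + 400)**2) + 2979571 = (1595977 + (9 - 1*160000 + 7600)**2/380**2) + 2979571 = (1595977 + (9 - 160000 + 7600)**2/144400) + 2979571 = (1595977 + (1/144400)*(-152391)**2) + 2979571 = (1595977 + (1/144400)*23223016881) + 2979571 = (1595977 + 23223016881/144400) + 2979571 = 253682095681/144400 + 2979571 = 683932148081/144400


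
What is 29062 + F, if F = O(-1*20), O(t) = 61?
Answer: 29123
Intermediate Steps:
F = 61
29062 + F = 29062 + 61 = 29123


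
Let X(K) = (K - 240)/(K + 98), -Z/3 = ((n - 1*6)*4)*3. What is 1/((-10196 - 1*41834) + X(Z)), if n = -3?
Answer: -211/10978288 ≈ -1.9220e-5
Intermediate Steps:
Z = 324 (Z = -3*(-3 - 1*6)*4*3 = -3*(-3 - 6)*4*3 = -3*(-9*4)*3 = -(-108)*3 = -3*(-108) = 324)
X(K) = (-240 + K)/(98 + K)
1/((-10196 - 1*41834) + X(Z)) = 1/((-10196 - 1*41834) + (-240 + 324)/(98 + 324)) = 1/((-10196 - 41834) + 84/422) = 1/(-52030 + (1/422)*84) = 1/(-52030 + 42/211) = 1/(-10978288/211) = -211/10978288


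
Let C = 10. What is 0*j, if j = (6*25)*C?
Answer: 0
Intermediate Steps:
j = 1500 (j = (6*25)*10 = 150*10 = 1500)
0*j = 0*1500 = 0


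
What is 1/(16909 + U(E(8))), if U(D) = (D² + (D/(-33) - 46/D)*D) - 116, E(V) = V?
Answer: 33/554699 ≈ 5.9492e-5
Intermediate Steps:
U(D) = -116 + D² + D*(-46/D - D/33) (U(D) = (D² + (D*(-1/33) - 46/D)*D) - 116 = (D² + (-D/33 - 46/D)*D) - 116 = (D² + (-46/D - D/33)*D) - 116 = (D² + D*(-46/D - D/33)) - 116 = -116 + D² + D*(-46/D - D/33))
1/(16909 + U(E(8))) = 1/(16909 + (-162 + (32/33)*8²)) = 1/(16909 + (-162 + (32/33)*64)) = 1/(16909 + (-162 + 2048/33)) = 1/(16909 - 3298/33) = 1/(554699/33) = 33/554699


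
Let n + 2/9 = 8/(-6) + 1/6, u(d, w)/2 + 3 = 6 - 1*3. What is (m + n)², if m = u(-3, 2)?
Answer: 625/324 ≈ 1.9290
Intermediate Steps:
u(d, w) = 0 (u(d, w) = -6 + 2*(6 - 1*3) = -6 + 2*(6 - 3) = -6 + 2*3 = -6 + 6 = 0)
m = 0
n = -25/18 (n = -2/9 + (8/(-6) + 1/6) = -2/9 + (8*(-⅙) + 1*(⅙)) = -2/9 + (-4/3 + ⅙) = -2/9 - 7/6 = -25/18 ≈ -1.3889)
(m + n)² = (0 - 25/18)² = (-25/18)² = 625/324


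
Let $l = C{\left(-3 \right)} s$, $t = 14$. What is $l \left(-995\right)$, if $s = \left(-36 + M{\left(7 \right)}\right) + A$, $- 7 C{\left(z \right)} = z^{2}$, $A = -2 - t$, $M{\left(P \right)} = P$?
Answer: $- \frac{402975}{7} \approx -57568.0$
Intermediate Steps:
$A = -16$ ($A = -2 - 14 = -16$)
$C{\left(z \right)} = - \frac{z^{2}}{7}$
$s = -45$ ($s = \left(-36 + 7\right) - 16 = -29 - 16 = -45$)
$l = \frac{405}{7}$ ($l = - \frac{\left(-3\right)^{2}}{7} \left(-45\right) = \left(- \frac{1}{7}\right) 9 \left(-45\right) = \left(- \frac{9}{7}\right) \left(-45\right) = \frac{405}{7} \approx 57.857$)
$l \left(-995\right) = \frac{405}{7} \left(-995\right) = - \frac{402975}{7}$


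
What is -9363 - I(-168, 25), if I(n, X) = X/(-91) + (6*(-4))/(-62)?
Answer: -26413340/2821 ≈ -9363.1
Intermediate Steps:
I(n, X) = 12/31 - X/91 (I(n, X) = X*(-1/91) - 24*(-1/62) = -X/91 + 12/31 = 12/31 - X/91)
-9363 - I(-168, 25) = -9363 - (12/31 - 1/91*25) = -9363 - (12/31 - 25/91) = -9363 - 1*317/2821 = -9363 - 317/2821 = -26413340/2821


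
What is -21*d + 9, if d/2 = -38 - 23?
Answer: 2571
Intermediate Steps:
d = -122 (d = 2*(-38 - 23) = 2*(-61) = -122)
-21*d + 9 = -21*(-122) + 9 = 2562 + 9 = 2571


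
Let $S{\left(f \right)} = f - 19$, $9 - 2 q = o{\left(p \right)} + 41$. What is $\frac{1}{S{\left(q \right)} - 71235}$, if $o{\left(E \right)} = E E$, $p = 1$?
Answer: $- \frac{2}{142541} \approx -1.4031 \cdot 10^{-5}$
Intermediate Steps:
$o{\left(E \right)} = E^{2}$
$q = - \frac{33}{2}$ ($q = \frac{9}{2} - \frac{1^{2} + 41}{2} = \frac{9}{2} - \frac{1 + 41}{2} = \frac{9}{2} - 21 = - \frac{33}{2} \approx -16.5$)
$S{\left(f \right)} = -19 + f$
$\frac{1}{S{\left(q \right)} - 71235} = \frac{1}{\left(-19 - \frac{33}{2}\right) - 71235} = \frac{1}{- \frac{71}{2} - 71235} = \frac{1}{- \frac{142541}{2}} = - \frac{2}{142541}$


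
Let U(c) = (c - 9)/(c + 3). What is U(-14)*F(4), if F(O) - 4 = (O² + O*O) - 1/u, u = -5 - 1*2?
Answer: 529/7 ≈ 75.571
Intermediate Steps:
u = -7 (u = -5 - 2 = -7)
U(c) = (-9 + c)/(3 + c)
F(O) = 29/7 + 2*O² (F(O) = 4 + ((O² + O*O) - 1/(-7)) = 4 + ((O² + O²) - 1*(-⅐)) = 4 + (2*O² + ⅐) = 4 + (⅐ + 2*O²) = 29/7 + 2*O²)
U(-14)*F(4) = ((-9 - 14)/(3 - 14))*(29/7 + 2*4²) = (-23/(-11))*(29/7 + 2*16) = (-1/11*(-23))*(29/7 + 32) = (23/11)*(253/7) = 529/7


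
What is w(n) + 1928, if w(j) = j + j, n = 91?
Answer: 2110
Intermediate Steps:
w(j) = 2*j
w(n) + 1928 = 2*91 + 1928 = 182 + 1928 = 2110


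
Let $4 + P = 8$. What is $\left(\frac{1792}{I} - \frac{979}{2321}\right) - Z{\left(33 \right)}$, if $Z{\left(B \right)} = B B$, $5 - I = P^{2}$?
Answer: $- \frac{2906660}{2321} \approx -1252.3$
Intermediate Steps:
$P = 4$ ($P = -4 + 8 = 4$)
$I = -11$ ($I = 5 - 4^{2} = 5 - 16 = -11$)
$Z{\left(B \right)} = B^{2}$
$\left(\frac{1792}{I} - \frac{979}{2321}\right) - Z{\left(33 \right)} = \left(\frac{1792}{-11} - \frac{979}{2321}\right) - 33^{2} = \left(1792 \left(- \frac{1}{11}\right) - \frac{89}{211}\right) - 1089 = \left(- \frac{1792}{11} - \frac{89}{211}\right) - 1089 = - \frac{379091}{2321} - 1089 = - \frac{2906660}{2321}$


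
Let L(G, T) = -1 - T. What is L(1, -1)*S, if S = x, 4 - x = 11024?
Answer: 0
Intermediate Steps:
x = -11020 (x = 4 - 1*11024 = 4 - 11024 = -11020)
S = -11020
L(1, -1)*S = (-1 - 1*(-1))*(-11020) = (-1 + 1)*(-11020) = 0*(-11020) = 0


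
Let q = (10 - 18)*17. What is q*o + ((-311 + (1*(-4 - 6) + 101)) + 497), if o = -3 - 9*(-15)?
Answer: -17675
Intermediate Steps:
o = 132 (o = -3 + 135 = 132)
q = -136 (q = -8*17 = -136)
q*o + ((-311 + (1*(-4 - 6) + 101)) + 497) = -136*132 + ((-311 + (1*(-4 - 6) + 101)) + 497) = -17952 + ((-311 + (1*(-10) + 101)) + 497) = -17952 + ((-311 + (-10 + 101)) + 497) = -17952 + ((-311 + 91) + 497) = -17952 + (-220 + 497) = -17952 + 277 = -17675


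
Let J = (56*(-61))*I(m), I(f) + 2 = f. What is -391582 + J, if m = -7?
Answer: -360838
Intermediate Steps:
I(f) = -2 + f
J = 30744 (J = (56*(-61))*(-2 - 7) = -3416*(-9) = 30744)
-391582 + J = -391582 + 30744 = -360838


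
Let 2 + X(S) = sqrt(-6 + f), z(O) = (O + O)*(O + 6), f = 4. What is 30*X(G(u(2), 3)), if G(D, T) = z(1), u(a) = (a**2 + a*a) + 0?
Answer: -60 + 30*I*sqrt(2) ≈ -60.0 + 42.426*I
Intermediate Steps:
z(O) = 2*O*(6 + O) (z(O) = (2*O)*(6 + O) = 2*O*(6 + O))
u(a) = 2*a**2 (u(a) = (a**2 + a**2) + 0 = 2*a**2 + 0 = 2*a**2)
G(D, T) = 14 (G(D, T) = 2*1*(6 + 1) = 2*1*7 = 14)
X(S) = -2 + I*sqrt(2) (X(S) = -2 + sqrt(-6 + 4) = -2 + sqrt(-2) = -2 + I*sqrt(2))
30*X(G(u(2), 3)) = 30*(-2 + I*sqrt(2)) = -60 + 30*I*sqrt(2)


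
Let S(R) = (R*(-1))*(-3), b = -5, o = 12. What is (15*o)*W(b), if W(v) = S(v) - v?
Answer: -1800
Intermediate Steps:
S(R) = 3*R (S(R) = -R*(-3) = 3*R)
W(v) = 2*v (W(v) = 3*v - v = 2*v)
(15*o)*W(b) = (15*12)*(2*(-5)) = 180*(-10) = -1800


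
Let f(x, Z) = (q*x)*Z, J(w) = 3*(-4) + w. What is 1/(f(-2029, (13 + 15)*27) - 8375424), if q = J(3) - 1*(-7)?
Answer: -1/5307576 ≈ -1.8841e-7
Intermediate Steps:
J(w) = -12 + w
q = -2 (q = (-12 + 3) - 1*(-7) = -9 + 7 = -2)
f(x, Z) = -2*Z*x (f(x, Z) = (-2*x)*Z = -2*Z*x)
1/(f(-2029, (13 + 15)*27) - 8375424) = 1/(-2*(13 + 15)*27*(-2029) - 8375424) = 1/(-2*28*27*(-2029) - 8375424) = 1/(-2*756*(-2029) - 8375424) = 1/(3067848 - 8375424) = 1/(-5307576) = -1/5307576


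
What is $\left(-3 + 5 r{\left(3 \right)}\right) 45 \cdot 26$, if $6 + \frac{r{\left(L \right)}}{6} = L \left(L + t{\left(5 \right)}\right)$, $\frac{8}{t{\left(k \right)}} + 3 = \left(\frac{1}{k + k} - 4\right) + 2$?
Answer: $- \frac{3436290}{49} \approx -70128.0$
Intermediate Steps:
$t{\left(k \right)} = \frac{8}{-5 + \frac{1}{2 k}}$ ($t{\left(k \right)} = \frac{8}{-3 + \left(\left(\frac{1}{k + k} - 4\right) + 2\right)} = \frac{8}{-3 + \left(\left(\frac{1}{2 k} - 4\right) + 2\right)} = \frac{8}{-3 + \left(\left(-4 + \frac{1}{2 k}\right) + 2\right)} = \frac{8}{-3 - \left(2 - \frac{1}{2 k}\right)} = \frac{8}{-5 + \frac{1}{2 k}}$)
$r{\left(L \right)} = -36 + 6 L \left(- \frac{80}{49} + L\right)$ ($r{\left(L \right)} = -36 + 6 L \left(L - \frac{80}{-1 + 10 \cdot 5}\right) = -36 + 6 L \left(L - \frac{80}{-1 + 50}\right) = -36 + 6 L \left(L - \frac{80}{49}\right) = -36 + 6 L \left(- \frac{80}{49} + L\right)$)
$\left(-3 + 5 r{\left(3 \right)}\right) 45 \cdot 26 = \left(-3 + 5 \left(-36 + 6 \cdot 3^{2} - \frac{1440}{49}\right)\right) 45 \cdot 26 = \left(-3 + 5 \left(-36 + 6 \cdot 9 - \frac{1440}{49}\right)\right) 45 \cdot 26 = \left(-3 + 5 \left(-36 + 54 - \frac{1440}{49}\right)\right) 45 \cdot 26 = \left(-3 + 5 \left(- \frac{558}{49}\right)\right) 45 \cdot 26 = \left(-3 - \frac{2790}{49}\right) 45 \cdot 26 = \left(- \frac{2937}{49}\right) 45 \cdot 26 = \left(- \frac{132165}{49}\right) 26 = - \frac{3436290}{49}$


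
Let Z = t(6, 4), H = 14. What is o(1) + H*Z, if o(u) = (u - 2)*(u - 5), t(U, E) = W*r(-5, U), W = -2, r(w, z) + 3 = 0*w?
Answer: 88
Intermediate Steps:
r(w, z) = -3 (r(w, z) = -3 + 0*w = -3 + 0 = -3)
t(U, E) = 6 (t(U, E) = -2*(-3) = 6)
o(u) = (-5 + u)*(-2 + u) (o(u) = (-2 + u)*(-5 + u) = (-5 + u)*(-2 + u))
Z = 6
o(1) + H*Z = (10 + 1**2 - 7*1) + 14*6 = (10 + 1 - 7) + 84 = 4 + 84 = 88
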